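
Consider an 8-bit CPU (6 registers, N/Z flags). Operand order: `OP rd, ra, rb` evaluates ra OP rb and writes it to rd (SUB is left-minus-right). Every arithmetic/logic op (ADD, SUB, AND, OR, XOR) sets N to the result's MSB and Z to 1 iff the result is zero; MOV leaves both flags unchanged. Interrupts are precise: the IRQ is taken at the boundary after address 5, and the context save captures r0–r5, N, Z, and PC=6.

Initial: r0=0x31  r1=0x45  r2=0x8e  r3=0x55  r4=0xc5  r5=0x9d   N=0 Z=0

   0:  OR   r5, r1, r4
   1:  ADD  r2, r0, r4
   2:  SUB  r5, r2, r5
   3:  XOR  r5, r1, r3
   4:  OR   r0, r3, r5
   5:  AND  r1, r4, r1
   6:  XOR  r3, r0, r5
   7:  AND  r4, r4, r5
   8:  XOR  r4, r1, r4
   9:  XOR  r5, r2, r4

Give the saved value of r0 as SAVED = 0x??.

SAVED = 0x55

after  0: r0=0x31 r1=0x45 r2=0x8e r3=0x55 r4=0xc5 r5=0xc5  N=1 Z=0
after  1: r0=0x31 r1=0x45 r2=0xf6 r3=0x55 r4=0xc5 r5=0xc5  N=1 Z=0
after  2: r0=0x31 r1=0x45 r2=0xf6 r3=0x55 r4=0xc5 r5=0x31  N=0 Z=0
after  3: r0=0x31 r1=0x45 r2=0xf6 r3=0x55 r4=0xc5 r5=0x10  N=0 Z=0
after  4: r0=0x55 r1=0x45 r2=0xf6 r3=0x55 r4=0xc5 r5=0x10  N=0 Z=0
after  5: r0=0x55 r1=0x45 r2=0xf6 r3=0x55 r4=0xc5 r5=0x10  N=0 Z=0
-- IRQ taken; context saved, return-PC = 6 --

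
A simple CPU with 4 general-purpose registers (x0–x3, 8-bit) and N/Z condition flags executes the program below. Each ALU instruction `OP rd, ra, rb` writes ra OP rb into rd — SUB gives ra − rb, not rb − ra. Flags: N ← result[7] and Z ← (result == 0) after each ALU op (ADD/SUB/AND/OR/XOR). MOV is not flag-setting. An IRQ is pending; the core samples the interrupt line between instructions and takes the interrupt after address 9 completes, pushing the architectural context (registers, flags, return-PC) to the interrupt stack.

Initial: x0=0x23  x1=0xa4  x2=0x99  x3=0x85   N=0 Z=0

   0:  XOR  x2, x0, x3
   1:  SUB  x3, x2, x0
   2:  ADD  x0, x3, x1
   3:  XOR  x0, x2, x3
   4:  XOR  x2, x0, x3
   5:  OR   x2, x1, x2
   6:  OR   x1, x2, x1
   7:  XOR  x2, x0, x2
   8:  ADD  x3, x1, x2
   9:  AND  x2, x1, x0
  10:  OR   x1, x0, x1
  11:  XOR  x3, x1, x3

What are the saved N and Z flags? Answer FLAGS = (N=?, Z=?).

FLAGS = (N=0, Z=0)

after  0: x0=0x23 x1=0xa4 x2=0xa6 x3=0x85  N=1 Z=0
after  1: x0=0x23 x1=0xa4 x2=0xa6 x3=0x83  N=1 Z=0
after  2: x0=0x27 x1=0xa4 x2=0xa6 x3=0x83  N=0 Z=0
after  3: x0=0x25 x1=0xa4 x2=0xa6 x3=0x83  N=0 Z=0
after  4: x0=0x25 x1=0xa4 x2=0xa6 x3=0x83  N=1 Z=0
after  5: x0=0x25 x1=0xa4 x2=0xa6 x3=0x83  N=1 Z=0
after  6: x0=0x25 x1=0xa6 x2=0xa6 x3=0x83  N=1 Z=0
after  7: x0=0x25 x1=0xa6 x2=0x83 x3=0x83  N=1 Z=0
after  8: x0=0x25 x1=0xa6 x2=0x83 x3=0x29  N=0 Z=0
after  9: x0=0x25 x1=0xa6 x2=0x24 x3=0x29  N=0 Z=0
-- IRQ taken; context saved, return-PC = 10 --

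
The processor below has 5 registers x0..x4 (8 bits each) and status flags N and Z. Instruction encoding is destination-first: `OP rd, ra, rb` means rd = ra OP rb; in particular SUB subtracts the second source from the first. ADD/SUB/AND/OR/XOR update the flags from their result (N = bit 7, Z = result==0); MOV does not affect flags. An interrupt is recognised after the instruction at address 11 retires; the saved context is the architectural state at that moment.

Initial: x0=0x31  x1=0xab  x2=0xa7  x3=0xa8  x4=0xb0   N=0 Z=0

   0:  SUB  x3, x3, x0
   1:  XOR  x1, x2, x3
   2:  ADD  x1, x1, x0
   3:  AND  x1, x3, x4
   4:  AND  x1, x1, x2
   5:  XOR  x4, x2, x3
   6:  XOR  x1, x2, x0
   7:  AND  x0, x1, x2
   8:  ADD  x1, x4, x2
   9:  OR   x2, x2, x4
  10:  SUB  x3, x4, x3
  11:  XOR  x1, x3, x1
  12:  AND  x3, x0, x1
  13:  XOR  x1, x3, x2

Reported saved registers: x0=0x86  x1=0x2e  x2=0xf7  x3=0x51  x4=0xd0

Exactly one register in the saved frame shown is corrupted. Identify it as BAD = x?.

after  0: x0=0x31 x1=0xab x2=0xa7 x3=0x77 x4=0xb0  N=0 Z=0
after  1: x0=0x31 x1=0xd0 x2=0xa7 x3=0x77 x4=0xb0  N=1 Z=0
after  2: x0=0x31 x1=0x01 x2=0xa7 x3=0x77 x4=0xb0  N=0 Z=0
after  3: x0=0x31 x1=0x30 x2=0xa7 x3=0x77 x4=0xb0  N=0 Z=0
after  4: x0=0x31 x1=0x20 x2=0xa7 x3=0x77 x4=0xb0  N=0 Z=0
after  5: x0=0x31 x1=0x20 x2=0xa7 x3=0x77 x4=0xd0  N=1 Z=0
after  6: x0=0x31 x1=0x96 x2=0xa7 x3=0x77 x4=0xd0  N=1 Z=0
after  7: x0=0x86 x1=0x96 x2=0xa7 x3=0x77 x4=0xd0  N=1 Z=0
after  8: x0=0x86 x1=0x77 x2=0xa7 x3=0x77 x4=0xd0  N=0 Z=0
after  9: x0=0x86 x1=0x77 x2=0xf7 x3=0x77 x4=0xd0  N=1 Z=0
after 10: x0=0x86 x1=0x77 x2=0xf7 x3=0x59 x4=0xd0  N=0 Z=0
after 11: x0=0x86 x1=0x2e x2=0xf7 x3=0x59 x4=0xd0  N=0 Z=0
-- IRQ taken; context saved, return-PC = 12 --
mismatch: x3: reported 0x51 vs actual 0x59

BAD = x3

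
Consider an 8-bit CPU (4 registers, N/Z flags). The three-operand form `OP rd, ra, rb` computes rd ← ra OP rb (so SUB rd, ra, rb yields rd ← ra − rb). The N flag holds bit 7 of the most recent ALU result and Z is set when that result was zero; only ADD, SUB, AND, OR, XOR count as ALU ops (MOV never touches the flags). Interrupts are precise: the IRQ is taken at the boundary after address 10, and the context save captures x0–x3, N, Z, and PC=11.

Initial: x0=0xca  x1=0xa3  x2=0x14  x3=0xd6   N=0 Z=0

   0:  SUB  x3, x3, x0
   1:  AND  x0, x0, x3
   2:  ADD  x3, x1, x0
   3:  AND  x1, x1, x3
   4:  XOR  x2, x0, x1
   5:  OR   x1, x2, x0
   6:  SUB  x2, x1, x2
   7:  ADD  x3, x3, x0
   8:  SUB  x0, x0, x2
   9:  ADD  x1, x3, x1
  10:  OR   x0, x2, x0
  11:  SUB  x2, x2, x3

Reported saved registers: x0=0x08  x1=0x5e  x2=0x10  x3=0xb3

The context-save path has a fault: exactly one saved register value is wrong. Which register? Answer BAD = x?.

after  0: x0=0xca x1=0xa3 x2=0x14 x3=0x0c  N=0 Z=0
after  1: x0=0x08 x1=0xa3 x2=0x14 x3=0x0c  N=0 Z=0
after  2: x0=0x08 x1=0xa3 x2=0x14 x3=0xab  N=1 Z=0
after  3: x0=0x08 x1=0xa3 x2=0x14 x3=0xab  N=1 Z=0
after  4: x0=0x08 x1=0xa3 x2=0xab x3=0xab  N=1 Z=0
after  5: x0=0x08 x1=0xab x2=0xab x3=0xab  N=1 Z=0
after  6: x0=0x08 x1=0xab x2=0x00 x3=0xab  N=0 Z=1
after  7: x0=0x08 x1=0xab x2=0x00 x3=0xb3  N=1 Z=0
after  8: x0=0x08 x1=0xab x2=0x00 x3=0xb3  N=0 Z=0
after  9: x0=0x08 x1=0x5e x2=0x00 x3=0xb3  N=0 Z=0
after 10: x0=0x08 x1=0x5e x2=0x00 x3=0xb3  N=0 Z=0
-- IRQ taken; context saved, return-PC = 11 --
mismatch: x2: reported 0x10 vs actual 0x00

BAD = x2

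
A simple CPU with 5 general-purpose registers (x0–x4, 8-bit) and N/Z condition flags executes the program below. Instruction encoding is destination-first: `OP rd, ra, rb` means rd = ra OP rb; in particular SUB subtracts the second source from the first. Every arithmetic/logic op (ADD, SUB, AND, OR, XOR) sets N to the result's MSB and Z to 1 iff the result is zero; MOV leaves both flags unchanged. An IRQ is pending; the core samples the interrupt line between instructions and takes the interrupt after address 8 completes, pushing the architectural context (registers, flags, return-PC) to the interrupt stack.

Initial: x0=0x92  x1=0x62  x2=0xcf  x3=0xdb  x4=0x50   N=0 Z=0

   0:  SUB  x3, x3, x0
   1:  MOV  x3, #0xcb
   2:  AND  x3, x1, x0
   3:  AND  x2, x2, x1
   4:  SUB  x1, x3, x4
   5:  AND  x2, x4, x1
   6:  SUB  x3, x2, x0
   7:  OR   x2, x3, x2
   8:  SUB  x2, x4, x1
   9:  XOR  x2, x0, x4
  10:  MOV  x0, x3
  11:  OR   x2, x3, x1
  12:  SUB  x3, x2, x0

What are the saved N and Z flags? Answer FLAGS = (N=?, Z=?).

after  0: x0=0x92 x1=0x62 x2=0xcf x3=0x49 x4=0x50  N=0 Z=0
after  1: x0=0x92 x1=0x62 x2=0xcf x3=0xcb x4=0x50  N=0 Z=0
after  2: x0=0x92 x1=0x62 x2=0xcf x3=0x02 x4=0x50  N=0 Z=0
after  3: x0=0x92 x1=0x62 x2=0x42 x3=0x02 x4=0x50  N=0 Z=0
after  4: x0=0x92 x1=0xb2 x2=0x42 x3=0x02 x4=0x50  N=1 Z=0
after  5: x0=0x92 x1=0xb2 x2=0x10 x3=0x02 x4=0x50  N=0 Z=0
after  6: x0=0x92 x1=0xb2 x2=0x10 x3=0x7e x4=0x50  N=0 Z=0
after  7: x0=0x92 x1=0xb2 x2=0x7e x3=0x7e x4=0x50  N=0 Z=0
after  8: x0=0x92 x1=0xb2 x2=0x9e x3=0x7e x4=0x50  N=1 Z=0
-- IRQ taken; context saved, return-PC = 9 --

FLAGS = (N=1, Z=0)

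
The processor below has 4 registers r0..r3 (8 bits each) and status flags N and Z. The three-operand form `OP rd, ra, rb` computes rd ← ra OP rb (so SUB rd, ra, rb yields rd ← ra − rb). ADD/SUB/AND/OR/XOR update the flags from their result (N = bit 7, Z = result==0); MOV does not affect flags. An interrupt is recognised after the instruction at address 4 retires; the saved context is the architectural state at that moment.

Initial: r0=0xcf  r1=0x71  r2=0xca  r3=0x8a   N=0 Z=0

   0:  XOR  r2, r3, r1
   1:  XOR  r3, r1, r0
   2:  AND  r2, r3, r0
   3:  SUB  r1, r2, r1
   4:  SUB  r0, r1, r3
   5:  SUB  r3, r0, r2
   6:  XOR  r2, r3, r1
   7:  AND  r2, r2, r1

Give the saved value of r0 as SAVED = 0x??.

SAVED = 0x5f

after  0: r0=0xcf r1=0x71 r2=0xfb r3=0x8a  N=1 Z=0
after  1: r0=0xcf r1=0x71 r2=0xfb r3=0xbe  N=1 Z=0
after  2: r0=0xcf r1=0x71 r2=0x8e r3=0xbe  N=1 Z=0
after  3: r0=0xcf r1=0x1d r2=0x8e r3=0xbe  N=0 Z=0
after  4: r0=0x5f r1=0x1d r2=0x8e r3=0xbe  N=0 Z=0
-- IRQ taken; context saved, return-PC = 5 --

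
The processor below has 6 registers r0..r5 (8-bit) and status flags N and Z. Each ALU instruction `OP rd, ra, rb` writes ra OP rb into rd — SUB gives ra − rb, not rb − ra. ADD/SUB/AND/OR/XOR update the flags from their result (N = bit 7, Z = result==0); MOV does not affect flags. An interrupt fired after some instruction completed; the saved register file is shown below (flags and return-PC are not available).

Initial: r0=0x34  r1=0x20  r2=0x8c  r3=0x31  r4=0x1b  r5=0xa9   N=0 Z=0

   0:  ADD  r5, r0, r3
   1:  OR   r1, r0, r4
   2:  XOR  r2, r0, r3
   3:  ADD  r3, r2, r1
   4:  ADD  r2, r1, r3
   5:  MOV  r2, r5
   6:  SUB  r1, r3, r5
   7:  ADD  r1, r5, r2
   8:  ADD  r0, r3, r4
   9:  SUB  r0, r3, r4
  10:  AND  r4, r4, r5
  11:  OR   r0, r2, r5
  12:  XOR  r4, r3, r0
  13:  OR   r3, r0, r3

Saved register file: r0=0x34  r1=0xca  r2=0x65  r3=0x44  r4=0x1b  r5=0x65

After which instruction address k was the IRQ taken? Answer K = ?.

K = 7

after  0: r0=0x34 r1=0x20 r2=0x8c r3=0x31 r4=0x1b r5=0x65  N=0 Z=0
after  1: r0=0x34 r1=0x3f r2=0x8c r3=0x31 r4=0x1b r5=0x65  N=0 Z=0
after  2: r0=0x34 r1=0x3f r2=0x05 r3=0x31 r4=0x1b r5=0x65  N=0 Z=0
after  3: r0=0x34 r1=0x3f r2=0x05 r3=0x44 r4=0x1b r5=0x65  N=0 Z=0
after  4: r0=0x34 r1=0x3f r2=0x83 r3=0x44 r4=0x1b r5=0x65  N=1 Z=0
after  5: r0=0x34 r1=0x3f r2=0x65 r3=0x44 r4=0x1b r5=0x65  N=1 Z=0
after  6: r0=0x34 r1=0xdf r2=0x65 r3=0x44 r4=0x1b r5=0x65  N=1 Z=0
after  7: r0=0x34 r1=0xca r2=0x65 r3=0x44 r4=0x1b r5=0x65  N=1 Z=0
-- IRQ taken; context saved, return-PC = 8 --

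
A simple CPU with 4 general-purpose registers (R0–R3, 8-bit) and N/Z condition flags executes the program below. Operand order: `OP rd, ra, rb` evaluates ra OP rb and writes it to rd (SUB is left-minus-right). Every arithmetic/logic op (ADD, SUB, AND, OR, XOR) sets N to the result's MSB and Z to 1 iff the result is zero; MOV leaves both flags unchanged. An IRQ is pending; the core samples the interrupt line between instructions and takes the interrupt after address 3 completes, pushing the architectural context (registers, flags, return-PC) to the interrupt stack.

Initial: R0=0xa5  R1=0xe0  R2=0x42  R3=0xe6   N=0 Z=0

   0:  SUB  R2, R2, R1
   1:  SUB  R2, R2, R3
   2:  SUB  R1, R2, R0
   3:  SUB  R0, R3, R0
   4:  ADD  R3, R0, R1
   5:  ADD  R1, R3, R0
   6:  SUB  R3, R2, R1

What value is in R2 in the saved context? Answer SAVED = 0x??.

after  0: R0=0xa5 R1=0xe0 R2=0x62 R3=0xe6  N=0 Z=0
after  1: R0=0xa5 R1=0xe0 R2=0x7c R3=0xe6  N=0 Z=0
after  2: R0=0xa5 R1=0xd7 R2=0x7c R3=0xe6  N=1 Z=0
after  3: R0=0x41 R1=0xd7 R2=0x7c R3=0xe6  N=0 Z=0
-- IRQ taken; context saved, return-PC = 4 --

SAVED = 0x7c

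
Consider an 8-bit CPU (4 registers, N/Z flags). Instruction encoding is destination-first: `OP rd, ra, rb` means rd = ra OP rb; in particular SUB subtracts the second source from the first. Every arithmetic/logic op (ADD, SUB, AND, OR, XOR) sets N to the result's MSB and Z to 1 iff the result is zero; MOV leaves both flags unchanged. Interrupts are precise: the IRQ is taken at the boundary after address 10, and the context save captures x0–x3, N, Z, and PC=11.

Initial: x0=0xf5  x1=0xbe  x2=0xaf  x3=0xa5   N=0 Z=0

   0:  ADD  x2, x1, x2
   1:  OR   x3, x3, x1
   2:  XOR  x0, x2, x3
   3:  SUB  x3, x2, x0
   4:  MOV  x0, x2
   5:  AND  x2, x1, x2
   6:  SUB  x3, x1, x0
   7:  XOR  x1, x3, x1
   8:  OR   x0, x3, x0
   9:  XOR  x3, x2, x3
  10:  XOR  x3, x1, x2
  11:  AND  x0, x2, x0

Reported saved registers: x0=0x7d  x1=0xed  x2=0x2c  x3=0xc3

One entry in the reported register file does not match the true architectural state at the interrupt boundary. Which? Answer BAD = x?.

after  0: x0=0xf5 x1=0xbe x2=0x6d x3=0xa5  N=0 Z=0
after  1: x0=0xf5 x1=0xbe x2=0x6d x3=0xbf  N=1 Z=0
after  2: x0=0xd2 x1=0xbe x2=0x6d x3=0xbf  N=1 Z=0
after  3: x0=0xd2 x1=0xbe x2=0x6d x3=0x9b  N=1 Z=0
after  4: x0=0x6d x1=0xbe x2=0x6d x3=0x9b  N=1 Z=0
after  5: x0=0x6d x1=0xbe x2=0x2c x3=0x9b  N=0 Z=0
after  6: x0=0x6d x1=0xbe x2=0x2c x3=0x51  N=0 Z=0
after  7: x0=0x6d x1=0xef x2=0x2c x3=0x51  N=1 Z=0
after  8: x0=0x7d x1=0xef x2=0x2c x3=0x51  N=0 Z=0
after  9: x0=0x7d x1=0xef x2=0x2c x3=0x7d  N=0 Z=0
after 10: x0=0x7d x1=0xef x2=0x2c x3=0xc3  N=1 Z=0
-- IRQ taken; context saved, return-PC = 11 --
mismatch: x1: reported 0xed vs actual 0xef

BAD = x1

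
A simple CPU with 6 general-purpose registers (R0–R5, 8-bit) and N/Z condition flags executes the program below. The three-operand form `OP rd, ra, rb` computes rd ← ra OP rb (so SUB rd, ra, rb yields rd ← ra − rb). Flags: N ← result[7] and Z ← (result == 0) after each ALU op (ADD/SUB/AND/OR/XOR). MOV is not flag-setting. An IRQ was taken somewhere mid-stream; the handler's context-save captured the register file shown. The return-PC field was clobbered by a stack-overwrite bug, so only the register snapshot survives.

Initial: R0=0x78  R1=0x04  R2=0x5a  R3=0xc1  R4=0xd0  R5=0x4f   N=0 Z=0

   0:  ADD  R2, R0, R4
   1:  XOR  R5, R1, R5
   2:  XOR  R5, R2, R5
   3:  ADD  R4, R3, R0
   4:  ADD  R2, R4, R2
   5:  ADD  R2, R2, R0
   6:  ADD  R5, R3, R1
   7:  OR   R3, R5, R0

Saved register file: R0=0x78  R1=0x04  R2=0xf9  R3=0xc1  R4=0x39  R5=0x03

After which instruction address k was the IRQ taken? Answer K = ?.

after  0: R0=0x78 R1=0x04 R2=0x48 R3=0xc1 R4=0xd0 R5=0x4f  N=0 Z=0
after  1: R0=0x78 R1=0x04 R2=0x48 R3=0xc1 R4=0xd0 R5=0x4b  N=0 Z=0
after  2: R0=0x78 R1=0x04 R2=0x48 R3=0xc1 R4=0xd0 R5=0x03  N=0 Z=0
after  3: R0=0x78 R1=0x04 R2=0x48 R3=0xc1 R4=0x39 R5=0x03  N=0 Z=0
after  4: R0=0x78 R1=0x04 R2=0x81 R3=0xc1 R4=0x39 R5=0x03  N=1 Z=0
after  5: R0=0x78 R1=0x04 R2=0xf9 R3=0xc1 R4=0x39 R5=0x03  N=1 Z=0
-- IRQ taken; context saved, return-PC = 6 --

K = 5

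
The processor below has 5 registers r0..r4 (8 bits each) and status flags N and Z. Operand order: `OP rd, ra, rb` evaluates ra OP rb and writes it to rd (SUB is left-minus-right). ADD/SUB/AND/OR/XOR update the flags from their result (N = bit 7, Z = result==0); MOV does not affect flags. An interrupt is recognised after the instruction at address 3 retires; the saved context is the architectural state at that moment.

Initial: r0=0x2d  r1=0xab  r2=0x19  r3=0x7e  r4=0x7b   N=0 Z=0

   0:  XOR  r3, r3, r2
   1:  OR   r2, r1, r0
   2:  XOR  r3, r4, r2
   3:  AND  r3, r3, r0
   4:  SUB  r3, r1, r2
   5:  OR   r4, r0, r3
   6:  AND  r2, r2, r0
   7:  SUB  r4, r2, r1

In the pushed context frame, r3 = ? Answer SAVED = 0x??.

after  0: r0=0x2d r1=0xab r2=0x19 r3=0x67 r4=0x7b  N=0 Z=0
after  1: r0=0x2d r1=0xab r2=0xaf r3=0x67 r4=0x7b  N=1 Z=0
after  2: r0=0x2d r1=0xab r2=0xaf r3=0xd4 r4=0x7b  N=1 Z=0
after  3: r0=0x2d r1=0xab r2=0xaf r3=0x04 r4=0x7b  N=0 Z=0
-- IRQ taken; context saved, return-PC = 4 --

SAVED = 0x04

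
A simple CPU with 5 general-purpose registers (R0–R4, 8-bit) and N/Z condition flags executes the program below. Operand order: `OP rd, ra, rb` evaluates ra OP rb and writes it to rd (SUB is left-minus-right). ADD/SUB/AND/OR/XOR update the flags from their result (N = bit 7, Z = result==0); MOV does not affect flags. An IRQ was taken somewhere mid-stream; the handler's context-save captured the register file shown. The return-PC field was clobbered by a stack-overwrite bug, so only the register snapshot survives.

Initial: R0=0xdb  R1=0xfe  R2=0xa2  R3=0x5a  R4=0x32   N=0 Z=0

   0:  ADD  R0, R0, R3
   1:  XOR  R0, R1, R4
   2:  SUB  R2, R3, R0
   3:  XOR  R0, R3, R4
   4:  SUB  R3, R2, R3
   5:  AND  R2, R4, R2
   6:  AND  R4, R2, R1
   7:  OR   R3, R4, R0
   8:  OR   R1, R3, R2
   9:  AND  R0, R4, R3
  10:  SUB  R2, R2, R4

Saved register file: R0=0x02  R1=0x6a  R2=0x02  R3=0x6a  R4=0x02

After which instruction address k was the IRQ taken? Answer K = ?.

K = 9

after  0: R0=0x35 R1=0xfe R2=0xa2 R3=0x5a R4=0x32  N=0 Z=0
after  1: R0=0xcc R1=0xfe R2=0xa2 R3=0x5a R4=0x32  N=1 Z=0
after  2: R0=0xcc R1=0xfe R2=0x8e R3=0x5a R4=0x32  N=1 Z=0
after  3: R0=0x68 R1=0xfe R2=0x8e R3=0x5a R4=0x32  N=0 Z=0
after  4: R0=0x68 R1=0xfe R2=0x8e R3=0x34 R4=0x32  N=0 Z=0
after  5: R0=0x68 R1=0xfe R2=0x02 R3=0x34 R4=0x32  N=0 Z=0
after  6: R0=0x68 R1=0xfe R2=0x02 R3=0x34 R4=0x02  N=0 Z=0
after  7: R0=0x68 R1=0xfe R2=0x02 R3=0x6a R4=0x02  N=0 Z=0
after  8: R0=0x68 R1=0x6a R2=0x02 R3=0x6a R4=0x02  N=0 Z=0
after  9: R0=0x02 R1=0x6a R2=0x02 R3=0x6a R4=0x02  N=0 Z=0
-- IRQ taken; context saved, return-PC = 10 --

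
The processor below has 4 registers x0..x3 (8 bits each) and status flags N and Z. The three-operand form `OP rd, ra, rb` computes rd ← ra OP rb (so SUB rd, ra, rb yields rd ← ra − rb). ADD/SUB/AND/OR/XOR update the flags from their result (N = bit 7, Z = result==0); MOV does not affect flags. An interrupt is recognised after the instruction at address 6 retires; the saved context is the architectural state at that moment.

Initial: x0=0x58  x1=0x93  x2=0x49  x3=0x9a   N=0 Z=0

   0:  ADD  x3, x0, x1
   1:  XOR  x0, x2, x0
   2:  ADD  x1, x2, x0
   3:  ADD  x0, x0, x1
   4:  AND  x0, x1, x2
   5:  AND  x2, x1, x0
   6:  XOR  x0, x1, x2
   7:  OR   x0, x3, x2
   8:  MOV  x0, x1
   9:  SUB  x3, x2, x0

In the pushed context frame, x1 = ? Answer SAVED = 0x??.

after  0: x0=0x58 x1=0x93 x2=0x49 x3=0xeb  N=1 Z=0
after  1: x0=0x11 x1=0x93 x2=0x49 x3=0xeb  N=0 Z=0
after  2: x0=0x11 x1=0x5a x2=0x49 x3=0xeb  N=0 Z=0
after  3: x0=0x6b x1=0x5a x2=0x49 x3=0xeb  N=0 Z=0
after  4: x0=0x48 x1=0x5a x2=0x49 x3=0xeb  N=0 Z=0
after  5: x0=0x48 x1=0x5a x2=0x48 x3=0xeb  N=0 Z=0
after  6: x0=0x12 x1=0x5a x2=0x48 x3=0xeb  N=0 Z=0
-- IRQ taken; context saved, return-PC = 7 --

SAVED = 0x5a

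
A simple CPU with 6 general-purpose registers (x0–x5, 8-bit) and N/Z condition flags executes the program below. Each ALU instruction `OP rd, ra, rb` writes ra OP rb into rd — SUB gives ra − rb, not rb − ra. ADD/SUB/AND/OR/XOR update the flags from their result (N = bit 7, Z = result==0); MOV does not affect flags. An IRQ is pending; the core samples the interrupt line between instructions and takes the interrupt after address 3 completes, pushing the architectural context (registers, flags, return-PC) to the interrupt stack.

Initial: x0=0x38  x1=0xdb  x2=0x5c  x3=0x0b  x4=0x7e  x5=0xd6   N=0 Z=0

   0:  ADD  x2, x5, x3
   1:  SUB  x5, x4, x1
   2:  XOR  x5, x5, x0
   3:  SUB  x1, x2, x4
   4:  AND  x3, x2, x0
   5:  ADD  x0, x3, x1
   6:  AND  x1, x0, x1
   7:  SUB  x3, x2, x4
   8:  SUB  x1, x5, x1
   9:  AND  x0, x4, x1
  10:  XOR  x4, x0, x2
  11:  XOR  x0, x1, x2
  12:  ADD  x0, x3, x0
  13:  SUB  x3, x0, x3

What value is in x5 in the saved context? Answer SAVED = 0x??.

after  0: x0=0x38 x1=0xdb x2=0xe1 x3=0x0b x4=0x7e x5=0xd6  N=1 Z=0
after  1: x0=0x38 x1=0xdb x2=0xe1 x3=0x0b x4=0x7e x5=0xa3  N=1 Z=0
after  2: x0=0x38 x1=0xdb x2=0xe1 x3=0x0b x4=0x7e x5=0x9b  N=1 Z=0
after  3: x0=0x38 x1=0x63 x2=0xe1 x3=0x0b x4=0x7e x5=0x9b  N=0 Z=0
-- IRQ taken; context saved, return-PC = 4 --

SAVED = 0x9b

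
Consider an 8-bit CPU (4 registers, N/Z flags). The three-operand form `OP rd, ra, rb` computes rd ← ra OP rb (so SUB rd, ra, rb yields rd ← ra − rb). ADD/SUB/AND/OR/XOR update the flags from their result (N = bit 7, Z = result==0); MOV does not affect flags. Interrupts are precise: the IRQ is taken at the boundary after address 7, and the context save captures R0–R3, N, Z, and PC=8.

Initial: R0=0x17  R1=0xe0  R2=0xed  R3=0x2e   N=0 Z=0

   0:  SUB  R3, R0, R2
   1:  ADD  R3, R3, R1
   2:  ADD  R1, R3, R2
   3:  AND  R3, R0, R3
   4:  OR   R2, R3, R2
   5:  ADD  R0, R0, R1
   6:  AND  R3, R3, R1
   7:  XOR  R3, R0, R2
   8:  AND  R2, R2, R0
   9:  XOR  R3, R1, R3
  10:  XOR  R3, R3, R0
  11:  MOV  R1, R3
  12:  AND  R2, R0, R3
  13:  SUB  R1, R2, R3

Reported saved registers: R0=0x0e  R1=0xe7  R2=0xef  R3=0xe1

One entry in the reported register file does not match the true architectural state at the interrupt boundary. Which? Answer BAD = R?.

BAD = R1

after  0: R0=0x17 R1=0xe0 R2=0xed R3=0x2a  N=0 Z=0
after  1: R0=0x17 R1=0xe0 R2=0xed R3=0x0a  N=0 Z=0
after  2: R0=0x17 R1=0xf7 R2=0xed R3=0x0a  N=1 Z=0
after  3: R0=0x17 R1=0xf7 R2=0xed R3=0x02  N=0 Z=0
after  4: R0=0x17 R1=0xf7 R2=0xef R3=0x02  N=1 Z=0
after  5: R0=0x0e R1=0xf7 R2=0xef R3=0x02  N=0 Z=0
after  6: R0=0x0e R1=0xf7 R2=0xef R3=0x02  N=0 Z=0
after  7: R0=0x0e R1=0xf7 R2=0xef R3=0xe1  N=1 Z=0
-- IRQ taken; context saved, return-PC = 8 --
mismatch: R1: reported 0xe7 vs actual 0xf7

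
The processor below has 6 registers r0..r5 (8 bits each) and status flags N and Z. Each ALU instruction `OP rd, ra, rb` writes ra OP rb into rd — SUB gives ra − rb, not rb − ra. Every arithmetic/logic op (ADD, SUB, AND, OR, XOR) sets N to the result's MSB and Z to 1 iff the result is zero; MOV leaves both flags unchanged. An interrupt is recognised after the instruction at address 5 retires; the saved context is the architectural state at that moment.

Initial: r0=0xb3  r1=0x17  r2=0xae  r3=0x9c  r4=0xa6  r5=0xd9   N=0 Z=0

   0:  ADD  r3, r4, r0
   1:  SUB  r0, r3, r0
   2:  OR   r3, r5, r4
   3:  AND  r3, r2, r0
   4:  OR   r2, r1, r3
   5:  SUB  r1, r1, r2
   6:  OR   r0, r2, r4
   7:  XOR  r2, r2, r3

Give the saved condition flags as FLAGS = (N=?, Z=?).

after  0: r0=0xb3 r1=0x17 r2=0xae r3=0x59 r4=0xa6 r5=0xd9  N=0 Z=0
after  1: r0=0xa6 r1=0x17 r2=0xae r3=0x59 r4=0xa6 r5=0xd9  N=1 Z=0
after  2: r0=0xa6 r1=0x17 r2=0xae r3=0xff r4=0xa6 r5=0xd9  N=1 Z=0
after  3: r0=0xa6 r1=0x17 r2=0xae r3=0xa6 r4=0xa6 r5=0xd9  N=1 Z=0
after  4: r0=0xa6 r1=0x17 r2=0xb7 r3=0xa6 r4=0xa6 r5=0xd9  N=1 Z=0
after  5: r0=0xa6 r1=0x60 r2=0xb7 r3=0xa6 r4=0xa6 r5=0xd9  N=0 Z=0
-- IRQ taken; context saved, return-PC = 6 --

FLAGS = (N=0, Z=0)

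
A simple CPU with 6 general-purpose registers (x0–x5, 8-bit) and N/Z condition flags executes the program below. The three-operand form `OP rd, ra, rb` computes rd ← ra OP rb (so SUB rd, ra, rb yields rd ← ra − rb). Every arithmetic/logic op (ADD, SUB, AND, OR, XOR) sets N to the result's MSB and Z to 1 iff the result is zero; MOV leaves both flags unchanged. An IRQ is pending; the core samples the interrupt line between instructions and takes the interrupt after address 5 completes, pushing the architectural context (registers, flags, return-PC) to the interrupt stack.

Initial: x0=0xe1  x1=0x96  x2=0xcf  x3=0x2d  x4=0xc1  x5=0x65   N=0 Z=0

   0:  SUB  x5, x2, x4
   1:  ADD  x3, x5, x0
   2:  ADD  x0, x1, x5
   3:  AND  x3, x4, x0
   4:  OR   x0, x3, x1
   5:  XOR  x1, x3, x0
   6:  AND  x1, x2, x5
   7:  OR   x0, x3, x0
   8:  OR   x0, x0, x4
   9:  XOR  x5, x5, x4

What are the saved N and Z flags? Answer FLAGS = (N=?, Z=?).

after  0: x0=0xe1 x1=0x96 x2=0xcf x3=0x2d x4=0xc1 x5=0x0e  N=0 Z=0
after  1: x0=0xe1 x1=0x96 x2=0xcf x3=0xef x4=0xc1 x5=0x0e  N=1 Z=0
after  2: x0=0xa4 x1=0x96 x2=0xcf x3=0xef x4=0xc1 x5=0x0e  N=1 Z=0
after  3: x0=0xa4 x1=0x96 x2=0xcf x3=0x80 x4=0xc1 x5=0x0e  N=1 Z=0
after  4: x0=0x96 x1=0x96 x2=0xcf x3=0x80 x4=0xc1 x5=0x0e  N=1 Z=0
after  5: x0=0x96 x1=0x16 x2=0xcf x3=0x80 x4=0xc1 x5=0x0e  N=0 Z=0
-- IRQ taken; context saved, return-PC = 6 --

FLAGS = (N=0, Z=0)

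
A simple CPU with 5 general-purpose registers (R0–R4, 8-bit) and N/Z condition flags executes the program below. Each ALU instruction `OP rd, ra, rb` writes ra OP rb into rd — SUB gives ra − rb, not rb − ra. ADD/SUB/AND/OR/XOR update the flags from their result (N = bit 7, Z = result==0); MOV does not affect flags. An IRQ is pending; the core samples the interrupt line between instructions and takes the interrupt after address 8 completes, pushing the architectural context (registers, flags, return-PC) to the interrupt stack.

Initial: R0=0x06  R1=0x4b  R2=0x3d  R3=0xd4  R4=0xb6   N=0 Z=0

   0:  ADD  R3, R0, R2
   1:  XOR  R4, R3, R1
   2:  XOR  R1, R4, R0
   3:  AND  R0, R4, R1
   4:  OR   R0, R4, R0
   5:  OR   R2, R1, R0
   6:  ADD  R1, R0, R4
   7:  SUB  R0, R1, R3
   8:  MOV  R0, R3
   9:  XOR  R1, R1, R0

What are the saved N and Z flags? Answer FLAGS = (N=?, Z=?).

after  0: R0=0x06 R1=0x4b R2=0x3d R3=0x43 R4=0xb6  N=0 Z=0
after  1: R0=0x06 R1=0x4b R2=0x3d R3=0x43 R4=0x08  N=0 Z=0
after  2: R0=0x06 R1=0x0e R2=0x3d R3=0x43 R4=0x08  N=0 Z=0
after  3: R0=0x08 R1=0x0e R2=0x3d R3=0x43 R4=0x08  N=0 Z=0
after  4: R0=0x08 R1=0x0e R2=0x3d R3=0x43 R4=0x08  N=0 Z=0
after  5: R0=0x08 R1=0x0e R2=0x0e R3=0x43 R4=0x08  N=0 Z=0
after  6: R0=0x08 R1=0x10 R2=0x0e R3=0x43 R4=0x08  N=0 Z=0
after  7: R0=0xcd R1=0x10 R2=0x0e R3=0x43 R4=0x08  N=1 Z=0
after  8: R0=0x43 R1=0x10 R2=0x0e R3=0x43 R4=0x08  N=1 Z=0
-- IRQ taken; context saved, return-PC = 9 --

FLAGS = (N=1, Z=0)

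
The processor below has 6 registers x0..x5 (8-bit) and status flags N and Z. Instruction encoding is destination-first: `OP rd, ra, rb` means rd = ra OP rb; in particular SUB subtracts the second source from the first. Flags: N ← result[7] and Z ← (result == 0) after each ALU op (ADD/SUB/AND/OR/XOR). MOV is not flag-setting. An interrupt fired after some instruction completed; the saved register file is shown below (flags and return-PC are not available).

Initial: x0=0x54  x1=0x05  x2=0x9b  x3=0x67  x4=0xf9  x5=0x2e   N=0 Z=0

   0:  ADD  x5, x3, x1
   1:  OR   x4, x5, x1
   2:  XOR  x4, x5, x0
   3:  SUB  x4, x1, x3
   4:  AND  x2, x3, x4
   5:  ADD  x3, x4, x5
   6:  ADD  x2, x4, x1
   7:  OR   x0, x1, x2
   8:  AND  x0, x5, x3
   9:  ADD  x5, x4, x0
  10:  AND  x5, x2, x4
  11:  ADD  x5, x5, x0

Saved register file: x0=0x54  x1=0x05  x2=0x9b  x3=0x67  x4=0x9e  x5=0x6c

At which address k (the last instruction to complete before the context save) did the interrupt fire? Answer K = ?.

K = 3

after  0: x0=0x54 x1=0x05 x2=0x9b x3=0x67 x4=0xf9 x5=0x6c  N=0 Z=0
after  1: x0=0x54 x1=0x05 x2=0x9b x3=0x67 x4=0x6d x5=0x6c  N=0 Z=0
after  2: x0=0x54 x1=0x05 x2=0x9b x3=0x67 x4=0x38 x5=0x6c  N=0 Z=0
after  3: x0=0x54 x1=0x05 x2=0x9b x3=0x67 x4=0x9e x5=0x6c  N=1 Z=0
-- IRQ taken; context saved, return-PC = 4 --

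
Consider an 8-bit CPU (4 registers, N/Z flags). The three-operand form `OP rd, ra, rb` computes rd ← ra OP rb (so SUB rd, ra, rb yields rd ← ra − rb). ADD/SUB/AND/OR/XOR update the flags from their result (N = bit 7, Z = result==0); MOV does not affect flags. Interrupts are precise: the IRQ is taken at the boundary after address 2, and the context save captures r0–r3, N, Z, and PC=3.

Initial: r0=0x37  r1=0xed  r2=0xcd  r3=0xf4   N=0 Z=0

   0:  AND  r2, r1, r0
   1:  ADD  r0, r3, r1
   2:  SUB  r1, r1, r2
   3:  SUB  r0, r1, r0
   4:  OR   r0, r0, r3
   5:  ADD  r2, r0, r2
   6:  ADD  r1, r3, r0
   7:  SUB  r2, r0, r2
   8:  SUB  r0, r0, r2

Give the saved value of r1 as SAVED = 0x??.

SAVED = 0xc8

after  0: r0=0x37 r1=0xed r2=0x25 r3=0xf4  N=0 Z=0
after  1: r0=0xe1 r1=0xed r2=0x25 r3=0xf4  N=1 Z=0
after  2: r0=0xe1 r1=0xc8 r2=0x25 r3=0xf4  N=1 Z=0
-- IRQ taken; context saved, return-PC = 3 --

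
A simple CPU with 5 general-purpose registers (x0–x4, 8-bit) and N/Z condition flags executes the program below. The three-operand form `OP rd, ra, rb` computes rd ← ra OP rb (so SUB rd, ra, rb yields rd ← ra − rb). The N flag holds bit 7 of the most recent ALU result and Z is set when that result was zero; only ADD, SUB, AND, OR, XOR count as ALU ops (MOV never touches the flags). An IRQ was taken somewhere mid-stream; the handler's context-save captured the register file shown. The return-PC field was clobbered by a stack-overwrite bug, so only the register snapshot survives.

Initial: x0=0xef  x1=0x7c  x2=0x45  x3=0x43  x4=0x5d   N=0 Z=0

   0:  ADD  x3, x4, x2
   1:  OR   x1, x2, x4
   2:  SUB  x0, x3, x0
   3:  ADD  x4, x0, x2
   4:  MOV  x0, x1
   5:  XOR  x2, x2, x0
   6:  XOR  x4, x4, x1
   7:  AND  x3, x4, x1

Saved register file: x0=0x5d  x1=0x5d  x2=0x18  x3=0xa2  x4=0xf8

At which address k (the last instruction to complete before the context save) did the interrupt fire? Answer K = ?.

after  0: x0=0xef x1=0x7c x2=0x45 x3=0xa2 x4=0x5d  N=1 Z=0
after  1: x0=0xef x1=0x5d x2=0x45 x3=0xa2 x4=0x5d  N=0 Z=0
after  2: x0=0xb3 x1=0x5d x2=0x45 x3=0xa2 x4=0x5d  N=1 Z=0
after  3: x0=0xb3 x1=0x5d x2=0x45 x3=0xa2 x4=0xf8  N=1 Z=0
after  4: x0=0x5d x1=0x5d x2=0x45 x3=0xa2 x4=0xf8  N=1 Z=0
after  5: x0=0x5d x1=0x5d x2=0x18 x3=0xa2 x4=0xf8  N=0 Z=0
-- IRQ taken; context saved, return-PC = 6 --

K = 5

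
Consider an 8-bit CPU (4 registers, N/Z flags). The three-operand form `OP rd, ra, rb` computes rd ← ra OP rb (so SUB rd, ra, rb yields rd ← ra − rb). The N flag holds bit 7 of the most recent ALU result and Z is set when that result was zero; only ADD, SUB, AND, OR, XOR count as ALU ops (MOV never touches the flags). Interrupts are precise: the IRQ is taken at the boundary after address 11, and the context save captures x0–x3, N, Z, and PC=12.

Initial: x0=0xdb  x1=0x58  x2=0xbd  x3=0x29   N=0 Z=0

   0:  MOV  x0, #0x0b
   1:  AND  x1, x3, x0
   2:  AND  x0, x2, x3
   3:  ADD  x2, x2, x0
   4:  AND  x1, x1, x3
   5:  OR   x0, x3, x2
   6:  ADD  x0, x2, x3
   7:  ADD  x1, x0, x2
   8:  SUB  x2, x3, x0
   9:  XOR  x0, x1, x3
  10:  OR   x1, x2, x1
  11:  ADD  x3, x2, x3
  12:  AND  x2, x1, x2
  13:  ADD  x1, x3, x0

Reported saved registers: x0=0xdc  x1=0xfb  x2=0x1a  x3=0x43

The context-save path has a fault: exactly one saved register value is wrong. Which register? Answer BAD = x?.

BAD = x1

after  0: x0=0x0b x1=0x58 x2=0xbd x3=0x29  N=0 Z=0
after  1: x0=0x0b x1=0x09 x2=0xbd x3=0x29  N=0 Z=0
after  2: x0=0x29 x1=0x09 x2=0xbd x3=0x29  N=0 Z=0
after  3: x0=0x29 x1=0x09 x2=0xe6 x3=0x29  N=1 Z=0
after  4: x0=0x29 x1=0x09 x2=0xe6 x3=0x29  N=0 Z=0
after  5: x0=0xef x1=0x09 x2=0xe6 x3=0x29  N=1 Z=0
after  6: x0=0x0f x1=0x09 x2=0xe6 x3=0x29  N=0 Z=0
after  7: x0=0x0f x1=0xf5 x2=0xe6 x3=0x29  N=1 Z=0
after  8: x0=0x0f x1=0xf5 x2=0x1a x3=0x29  N=0 Z=0
after  9: x0=0xdc x1=0xf5 x2=0x1a x3=0x29  N=1 Z=0
after 10: x0=0xdc x1=0xff x2=0x1a x3=0x29  N=1 Z=0
after 11: x0=0xdc x1=0xff x2=0x1a x3=0x43  N=0 Z=0
-- IRQ taken; context saved, return-PC = 12 --
mismatch: x1: reported 0xfb vs actual 0xff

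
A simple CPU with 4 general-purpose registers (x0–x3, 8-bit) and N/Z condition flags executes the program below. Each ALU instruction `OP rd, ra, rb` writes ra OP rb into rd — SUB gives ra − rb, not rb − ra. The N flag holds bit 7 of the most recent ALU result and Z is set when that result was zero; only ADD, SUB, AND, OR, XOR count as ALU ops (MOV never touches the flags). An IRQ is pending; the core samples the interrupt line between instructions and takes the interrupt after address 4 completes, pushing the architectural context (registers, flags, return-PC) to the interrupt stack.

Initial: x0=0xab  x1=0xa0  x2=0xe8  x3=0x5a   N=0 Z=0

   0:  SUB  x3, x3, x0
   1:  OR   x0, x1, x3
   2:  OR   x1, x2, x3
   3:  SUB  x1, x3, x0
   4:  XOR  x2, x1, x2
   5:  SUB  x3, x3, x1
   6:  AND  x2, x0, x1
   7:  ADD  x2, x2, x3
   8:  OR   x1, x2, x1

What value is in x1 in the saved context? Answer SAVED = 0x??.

SAVED = 0x00

after  0: x0=0xab x1=0xa0 x2=0xe8 x3=0xaf  N=1 Z=0
after  1: x0=0xaf x1=0xa0 x2=0xe8 x3=0xaf  N=1 Z=0
after  2: x0=0xaf x1=0xef x2=0xe8 x3=0xaf  N=1 Z=0
after  3: x0=0xaf x1=0x00 x2=0xe8 x3=0xaf  N=0 Z=1
after  4: x0=0xaf x1=0x00 x2=0xe8 x3=0xaf  N=1 Z=0
-- IRQ taken; context saved, return-PC = 5 --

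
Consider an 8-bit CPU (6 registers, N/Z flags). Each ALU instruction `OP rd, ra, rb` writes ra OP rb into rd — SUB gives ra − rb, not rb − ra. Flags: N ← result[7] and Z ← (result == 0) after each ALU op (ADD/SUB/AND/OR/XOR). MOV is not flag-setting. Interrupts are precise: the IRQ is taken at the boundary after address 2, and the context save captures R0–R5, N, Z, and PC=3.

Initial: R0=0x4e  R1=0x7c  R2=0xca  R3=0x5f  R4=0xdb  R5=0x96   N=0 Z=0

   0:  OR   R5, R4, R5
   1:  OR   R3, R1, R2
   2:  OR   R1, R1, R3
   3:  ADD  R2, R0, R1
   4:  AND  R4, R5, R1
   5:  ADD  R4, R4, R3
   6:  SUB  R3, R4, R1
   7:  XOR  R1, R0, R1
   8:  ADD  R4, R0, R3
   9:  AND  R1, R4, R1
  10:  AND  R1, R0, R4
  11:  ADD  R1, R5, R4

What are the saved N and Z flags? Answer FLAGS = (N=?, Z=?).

FLAGS = (N=1, Z=0)

after  0: R0=0x4e R1=0x7c R2=0xca R3=0x5f R4=0xdb R5=0xdf  N=1 Z=0
after  1: R0=0x4e R1=0x7c R2=0xca R3=0xfe R4=0xdb R5=0xdf  N=1 Z=0
after  2: R0=0x4e R1=0xfe R2=0xca R3=0xfe R4=0xdb R5=0xdf  N=1 Z=0
-- IRQ taken; context saved, return-PC = 3 --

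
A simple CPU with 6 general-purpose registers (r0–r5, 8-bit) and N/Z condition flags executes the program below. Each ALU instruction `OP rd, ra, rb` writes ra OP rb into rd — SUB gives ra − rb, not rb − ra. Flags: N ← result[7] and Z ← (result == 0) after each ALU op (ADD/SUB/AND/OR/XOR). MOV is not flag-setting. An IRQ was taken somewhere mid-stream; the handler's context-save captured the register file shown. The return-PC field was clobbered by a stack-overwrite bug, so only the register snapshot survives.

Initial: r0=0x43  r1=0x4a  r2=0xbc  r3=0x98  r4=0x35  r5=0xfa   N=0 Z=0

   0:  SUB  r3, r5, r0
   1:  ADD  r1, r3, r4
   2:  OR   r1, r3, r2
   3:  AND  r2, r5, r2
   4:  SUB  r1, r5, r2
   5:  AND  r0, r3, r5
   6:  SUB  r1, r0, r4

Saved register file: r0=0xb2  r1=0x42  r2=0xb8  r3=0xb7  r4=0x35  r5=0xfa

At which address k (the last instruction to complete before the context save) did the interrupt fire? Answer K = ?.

K = 5

after  0: r0=0x43 r1=0x4a r2=0xbc r3=0xb7 r4=0x35 r5=0xfa  N=1 Z=0
after  1: r0=0x43 r1=0xec r2=0xbc r3=0xb7 r4=0x35 r5=0xfa  N=1 Z=0
after  2: r0=0x43 r1=0xbf r2=0xbc r3=0xb7 r4=0x35 r5=0xfa  N=1 Z=0
after  3: r0=0x43 r1=0xbf r2=0xb8 r3=0xb7 r4=0x35 r5=0xfa  N=1 Z=0
after  4: r0=0x43 r1=0x42 r2=0xb8 r3=0xb7 r4=0x35 r5=0xfa  N=0 Z=0
after  5: r0=0xb2 r1=0x42 r2=0xb8 r3=0xb7 r4=0x35 r5=0xfa  N=1 Z=0
-- IRQ taken; context saved, return-PC = 6 --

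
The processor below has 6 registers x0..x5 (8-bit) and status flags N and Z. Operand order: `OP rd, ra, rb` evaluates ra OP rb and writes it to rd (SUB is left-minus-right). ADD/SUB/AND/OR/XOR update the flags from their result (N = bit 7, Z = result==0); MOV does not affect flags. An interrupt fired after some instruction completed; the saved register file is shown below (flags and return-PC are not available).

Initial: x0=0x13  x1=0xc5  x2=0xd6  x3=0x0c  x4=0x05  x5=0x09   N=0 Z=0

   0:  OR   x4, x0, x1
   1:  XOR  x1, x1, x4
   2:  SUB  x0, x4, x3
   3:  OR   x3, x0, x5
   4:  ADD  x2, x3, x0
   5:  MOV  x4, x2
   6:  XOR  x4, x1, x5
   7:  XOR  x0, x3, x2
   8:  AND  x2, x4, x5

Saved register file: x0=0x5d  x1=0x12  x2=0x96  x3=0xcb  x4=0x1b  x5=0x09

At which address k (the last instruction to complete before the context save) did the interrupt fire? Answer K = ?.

after  0: x0=0x13 x1=0xc5 x2=0xd6 x3=0x0c x4=0xd7 x5=0x09  N=1 Z=0
after  1: x0=0x13 x1=0x12 x2=0xd6 x3=0x0c x4=0xd7 x5=0x09  N=0 Z=0
after  2: x0=0xcb x1=0x12 x2=0xd6 x3=0x0c x4=0xd7 x5=0x09  N=1 Z=0
after  3: x0=0xcb x1=0x12 x2=0xd6 x3=0xcb x4=0xd7 x5=0x09  N=1 Z=0
after  4: x0=0xcb x1=0x12 x2=0x96 x3=0xcb x4=0xd7 x5=0x09  N=1 Z=0
after  5: x0=0xcb x1=0x12 x2=0x96 x3=0xcb x4=0x96 x5=0x09  N=1 Z=0
after  6: x0=0xcb x1=0x12 x2=0x96 x3=0xcb x4=0x1b x5=0x09  N=0 Z=0
after  7: x0=0x5d x1=0x12 x2=0x96 x3=0xcb x4=0x1b x5=0x09  N=0 Z=0
-- IRQ taken; context saved, return-PC = 8 --

K = 7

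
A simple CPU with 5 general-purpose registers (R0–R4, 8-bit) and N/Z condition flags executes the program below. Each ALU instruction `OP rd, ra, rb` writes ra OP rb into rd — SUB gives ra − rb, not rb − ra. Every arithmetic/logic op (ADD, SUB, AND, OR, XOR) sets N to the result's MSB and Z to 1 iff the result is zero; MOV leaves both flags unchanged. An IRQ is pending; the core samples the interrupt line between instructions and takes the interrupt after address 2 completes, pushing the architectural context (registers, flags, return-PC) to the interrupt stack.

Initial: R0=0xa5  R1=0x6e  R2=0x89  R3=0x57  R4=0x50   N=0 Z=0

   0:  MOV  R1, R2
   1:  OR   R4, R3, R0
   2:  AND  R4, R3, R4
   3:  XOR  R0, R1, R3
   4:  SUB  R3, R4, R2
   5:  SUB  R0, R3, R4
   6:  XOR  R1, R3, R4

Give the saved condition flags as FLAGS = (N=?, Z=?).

after  0: R0=0xa5 R1=0x89 R2=0x89 R3=0x57 R4=0x50  N=0 Z=0
after  1: R0=0xa5 R1=0x89 R2=0x89 R3=0x57 R4=0xf7  N=1 Z=0
after  2: R0=0xa5 R1=0x89 R2=0x89 R3=0x57 R4=0x57  N=0 Z=0
-- IRQ taken; context saved, return-PC = 3 --

FLAGS = (N=0, Z=0)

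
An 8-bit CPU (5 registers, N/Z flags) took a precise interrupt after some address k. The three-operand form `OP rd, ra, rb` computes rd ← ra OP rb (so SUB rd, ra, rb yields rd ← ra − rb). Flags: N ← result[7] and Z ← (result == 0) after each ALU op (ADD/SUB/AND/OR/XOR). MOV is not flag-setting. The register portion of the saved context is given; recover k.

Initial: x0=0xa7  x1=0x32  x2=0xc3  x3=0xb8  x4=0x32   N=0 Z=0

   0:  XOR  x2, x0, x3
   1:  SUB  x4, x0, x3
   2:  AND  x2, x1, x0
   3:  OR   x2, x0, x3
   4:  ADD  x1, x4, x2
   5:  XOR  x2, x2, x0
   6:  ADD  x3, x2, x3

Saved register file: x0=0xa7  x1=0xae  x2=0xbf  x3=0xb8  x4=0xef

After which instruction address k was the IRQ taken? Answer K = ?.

after  0: x0=0xa7 x1=0x32 x2=0x1f x3=0xb8 x4=0x32  N=0 Z=0
after  1: x0=0xa7 x1=0x32 x2=0x1f x3=0xb8 x4=0xef  N=1 Z=0
after  2: x0=0xa7 x1=0x32 x2=0x22 x3=0xb8 x4=0xef  N=0 Z=0
after  3: x0=0xa7 x1=0x32 x2=0xbf x3=0xb8 x4=0xef  N=1 Z=0
after  4: x0=0xa7 x1=0xae x2=0xbf x3=0xb8 x4=0xef  N=1 Z=0
-- IRQ taken; context saved, return-PC = 5 --

K = 4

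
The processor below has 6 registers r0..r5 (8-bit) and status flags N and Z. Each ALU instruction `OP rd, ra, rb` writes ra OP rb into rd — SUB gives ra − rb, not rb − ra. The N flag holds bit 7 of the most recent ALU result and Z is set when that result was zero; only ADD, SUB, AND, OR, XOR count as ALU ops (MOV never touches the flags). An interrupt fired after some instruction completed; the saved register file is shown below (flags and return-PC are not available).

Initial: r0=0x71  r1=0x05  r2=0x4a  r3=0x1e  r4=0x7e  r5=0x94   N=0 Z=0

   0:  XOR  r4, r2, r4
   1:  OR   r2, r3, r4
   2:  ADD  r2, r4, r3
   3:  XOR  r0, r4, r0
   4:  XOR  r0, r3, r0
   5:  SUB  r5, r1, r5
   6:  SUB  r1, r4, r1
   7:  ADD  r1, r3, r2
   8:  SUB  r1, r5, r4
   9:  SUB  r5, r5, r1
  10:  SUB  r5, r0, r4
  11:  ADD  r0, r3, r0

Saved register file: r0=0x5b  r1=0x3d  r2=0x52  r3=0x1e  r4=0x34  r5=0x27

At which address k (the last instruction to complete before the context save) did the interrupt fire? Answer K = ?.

after  0: r0=0x71 r1=0x05 r2=0x4a r3=0x1e r4=0x34 r5=0x94  N=0 Z=0
after  1: r0=0x71 r1=0x05 r2=0x3e r3=0x1e r4=0x34 r5=0x94  N=0 Z=0
after  2: r0=0x71 r1=0x05 r2=0x52 r3=0x1e r4=0x34 r5=0x94  N=0 Z=0
after  3: r0=0x45 r1=0x05 r2=0x52 r3=0x1e r4=0x34 r5=0x94  N=0 Z=0
after  4: r0=0x5b r1=0x05 r2=0x52 r3=0x1e r4=0x34 r5=0x94  N=0 Z=0
after  5: r0=0x5b r1=0x05 r2=0x52 r3=0x1e r4=0x34 r5=0x71  N=0 Z=0
after  6: r0=0x5b r1=0x2f r2=0x52 r3=0x1e r4=0x34 r5=0x71  N=0 Z=0
after  7: r0=0x5b r1=0x70 r2=0x52 r3=0x1e r4=0x34 r5=0x71  N=0 Z=0
after  8: r0=0x5b r1=0x3d r2=0x52 r3=0x1e r4=0x34 r5=0x71  N=0 Z=0
after  9: r0=0x5b r1=0x3d r2=0x52 r3=0x1e r4=0x34 r5=0x34  N=0 Z=0
after 10: r0=0x5b r1=0x3d r2=0x52 r3=0x1e r4=0x34 r5=0x27  N=0 Z=0
-- IRQ taken; context saved, return-PC = 11 --

K = 10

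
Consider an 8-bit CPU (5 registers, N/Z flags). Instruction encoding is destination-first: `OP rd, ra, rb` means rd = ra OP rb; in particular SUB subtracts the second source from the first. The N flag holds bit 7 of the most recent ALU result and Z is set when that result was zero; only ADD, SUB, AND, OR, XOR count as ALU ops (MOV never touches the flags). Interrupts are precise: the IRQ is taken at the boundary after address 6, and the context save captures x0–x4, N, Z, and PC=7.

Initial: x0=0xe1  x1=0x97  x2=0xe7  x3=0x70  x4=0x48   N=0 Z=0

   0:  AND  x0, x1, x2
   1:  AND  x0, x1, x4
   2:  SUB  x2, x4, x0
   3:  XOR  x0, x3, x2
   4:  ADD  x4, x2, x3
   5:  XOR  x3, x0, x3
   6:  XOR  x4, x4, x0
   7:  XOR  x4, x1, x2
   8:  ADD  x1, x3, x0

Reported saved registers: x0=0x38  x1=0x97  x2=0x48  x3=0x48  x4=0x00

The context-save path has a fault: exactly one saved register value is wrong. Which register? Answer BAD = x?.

after  0: x0=0x87 x1=0x97 x2=0xe7 x3=0x70 x4=0x48  N=1 Z=0
after  1: x0=0x00 x1=0x97 x2=0xe7 x3=0x70 x4=0x48  N=0 Z=1
after  2: x0=0x00 x1=0x97 x2=0x48 x3=0x70 x4=0x48  N=0 Z=0
after  3: x0=0x38 x1=0x97 x2=0x48 x3=0x70 x4=0x48  N=0 Z=0
after  4: x0=0x38 x1=0x97 x2=0x48 x3=0x70 x4=0xb8  N=1 Z=0
after  5: x0=0x38 x1=0x97 x2=0x48 x3=0x48 x4=0xb8  N=0 Z=0
after  6: x0=0x38 x1=0x97 x2=0x48 x3=0x48 x4=0x80  N=1 Z=0
-- IRQ taken; context saved, return-PC = 7 --
mismatch: x4: reported 0x00 vs actual 0x80

BAD = x4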